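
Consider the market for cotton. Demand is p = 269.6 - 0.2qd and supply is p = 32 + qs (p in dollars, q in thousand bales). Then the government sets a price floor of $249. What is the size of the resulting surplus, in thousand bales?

Rearranging demand gives qd = 1348 - 5p; rearranging supply gives qs = p - 32. Setting quantity demanded equal to quantity supplied, 1348 - 5p = p - 32, gives p* = 230 and q* = 198.
Since 249 > 230, the floor is binding.
At p = 249: qd = 1348 - 5·249 = 103 and qs = 249 - 32 = 217.
Surplus = qs - qd = 217 - 103 = 114.

114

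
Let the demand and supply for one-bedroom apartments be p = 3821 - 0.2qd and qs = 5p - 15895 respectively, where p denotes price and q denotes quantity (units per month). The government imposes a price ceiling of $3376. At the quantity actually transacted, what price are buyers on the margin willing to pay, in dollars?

3624

Rearranging demand gives qd = 19105 - 5p. Equilibrium: 19105 - 5p = 5p - 15895, so 35000 = 10p and p* = 3500, q* = 1605.
Because the ceiling (3376) lies below the market-clearing price, it is binding.
At p = 3376: qd = 19105 - 5·3376 = 2225 and qs = 5·3376 - 15895 = 985.
Only 985 units reach the market. On the demand curve, the marginal buyer's willingness to pay at q = 985 is (19105 - 985)/5 = 3624.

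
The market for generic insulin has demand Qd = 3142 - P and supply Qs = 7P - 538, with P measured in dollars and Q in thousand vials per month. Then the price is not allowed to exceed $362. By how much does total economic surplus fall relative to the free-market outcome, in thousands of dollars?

Setting quantity demanded equal to quantity supplied, 3142 - P = 7P - 538, gives P* = 460 and Q* = 2682.
Because the ceiling (362) lies below the market-clearing price, it is binding.
At P = 362: Qd = 3142 - 362 = 2780 and Qs = 7·362 - 538 = 1996.
Quantity traded falls to 1996. At Q = 1996 the demand price is 3142 - 1996 = 1146 and the supply price is (538 + 1996)/7 = 362.
Deadweight loss = ½ · (1146 - 362) · (2682 - 1996) = ½ · 784 · 686 = 268912.

268912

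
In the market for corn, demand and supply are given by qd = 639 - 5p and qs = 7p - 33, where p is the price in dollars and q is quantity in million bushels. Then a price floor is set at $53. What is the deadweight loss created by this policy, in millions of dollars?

0

In a free market, 639 - 5p = 7p - 33 gives the equilibrium p* = 56, q* = 359.
Since 53 is below p* = 56, the floor does not bind and the free-market outcome prevails.
Since the control does not bind, no trades are prevented and deadweight loss is zero.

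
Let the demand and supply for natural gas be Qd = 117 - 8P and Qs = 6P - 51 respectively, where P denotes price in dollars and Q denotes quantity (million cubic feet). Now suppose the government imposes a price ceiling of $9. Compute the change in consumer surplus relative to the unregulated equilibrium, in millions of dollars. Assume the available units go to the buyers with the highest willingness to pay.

Setting quantity demanded equal to quantity supplied, 117 - 8P = 6P - 51, gives P* = 12 and Q* = 21.
The ceiling of 9 is below the equilibrium price 12, so it binds.
At P = 9: Qd = 117 - 8·9 = 45 and Qs = 6·9 - 51 = 3.
Consumer surplus without the control is ½ · (14.625 - 12) · 21 = 27.5625.
With the ceiling, 3 units are sold at 9 (assume they go to the highest-value buyers). The demand price at Q = 3 is 14.25, so CS = ½ · [(14.625 - 9) + (14.25 - 9)] · 3 = 16.3125.
Change in consumer surplus = 16.3125 - 27.5625 = -11.25.

-11.25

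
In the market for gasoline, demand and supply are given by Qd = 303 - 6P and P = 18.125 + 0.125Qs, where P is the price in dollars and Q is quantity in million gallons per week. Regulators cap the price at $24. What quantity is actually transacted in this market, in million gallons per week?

Rearranging supply gives Qs = 8P - 145. In a free market, 303 - 6P = 8P - 145 gives the equilibrium P* = 32, Q* = 111.
Because the ceiling (24) lies below the market-clearing price, it is binding.
At P = 24: Qd = 303 - 6·24 = 159 and Qs = 8·24 - 145 = 47.
The quantity actually transacted is the short side, supply: 47.

47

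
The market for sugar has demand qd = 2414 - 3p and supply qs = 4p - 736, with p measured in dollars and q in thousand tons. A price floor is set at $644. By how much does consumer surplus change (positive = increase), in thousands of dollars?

Equilibrium: 2414 - 3p = 4p - 736, so 3150 = 7p and p* = 450, q* = 1064.
The floor of 644 is above the equilibrium price 450, so it binds.
At p = 644: qd = 2414 - 3·644 = 482 and qs = 4·644 - 736 = 1840.
Consumer surplus without the control is ½ · (2414/3 - 450) · 1064 = 566048/3.
With the floor, consumers buy 482 units at 644, so CS = ½ · (2414/3 - 644) · 482 = 116162/3.
Change in consumer surplus = 116162/3 - 566048/3 = -149962.

-149962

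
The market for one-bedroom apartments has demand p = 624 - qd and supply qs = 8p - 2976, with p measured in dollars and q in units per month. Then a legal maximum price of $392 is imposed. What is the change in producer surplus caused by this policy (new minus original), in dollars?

Rearranging demand gives qd = 624 - p. Setting quantity demanded equal to quantity supplied, 624 - p = 8p - 2976, gives p* = 400 and q* = 224.
Because the ceiling (392) lies below the market-clearing price, it is binding.
At p = 392: qd = 624 - 392 = 232 and qs = 8·392 - 2976 = 160.
Producer surplus without the control is ½ · (400 - 372) · 224 = 3136.
With the ceiling, producers sell 160 units at 392, so PS = ½ · (392 - 372) · 160 = 1600.
Change in producer surplus = 1600 - 3136 = -1536.

-1536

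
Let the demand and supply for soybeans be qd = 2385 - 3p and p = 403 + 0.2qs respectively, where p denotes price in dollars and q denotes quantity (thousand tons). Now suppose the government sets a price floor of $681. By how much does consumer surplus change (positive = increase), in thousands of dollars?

Rearranging supply gives qs = 5p - 2015. Setting quantity demanded equal to quantity supplied, 2385 - 3p = 5p - 2015, gives p* = 550 and q* = 735.
The floor of 681 is above the equilibrium price 550, so it binds.
At p = 681: qd = 2385 - 3·681 = 342 and qs = 5·681 - 2015 = 1390.
Consumer surplus without the control is ½ · (795 - 550) · 735 = 90037.5.
With the floor, consumers buy 342 units at 681, so CS = ½ · (795 - 681) · 342 = 19494.
Change in consumer surplus = 19494 - 90037.5 = -70543.5.

-70543.5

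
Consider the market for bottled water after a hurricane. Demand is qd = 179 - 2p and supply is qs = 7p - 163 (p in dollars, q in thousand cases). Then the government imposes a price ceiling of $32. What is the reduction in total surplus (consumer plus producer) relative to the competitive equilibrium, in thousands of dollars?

In a free market, 179 - 2p = 7p - 163 gives the equilibrium p* = 38, q* = 103.
The ceiling of 32 is below the equilibrium price 38, so it binds.
At p = 32: qd = 179 - 2·32 = 115 and qs = 7·32 - 163 = 61.
Quantity traded falls to 61. At q = 61 the demand price is (179 - 61)/2 = 59 and the supply price is (163 + 61)/7 = 32.
Deadweight loss = ½ · (59 - 32) · (103 - 61) = ½ · 27 · 42 = 567.

567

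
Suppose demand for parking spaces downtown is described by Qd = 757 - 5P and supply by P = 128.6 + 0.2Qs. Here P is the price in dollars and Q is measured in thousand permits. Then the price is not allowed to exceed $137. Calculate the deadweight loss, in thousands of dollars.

Rearranging supply gives Qs = 5P - 643. Equilibrium: 757 - 5P = 5P - 643, so 1400 = 10P and P* = 140, Q* = 57.
The ceiling of 137 is below the equilibrium price 140, so it binds.
At P = 137: Qd = 757 - 5·137 = 72 and Qs = 5·137 - 643 = 42.
Quantity traded falls to 42. At Q = 42 the demand price is (757 - 42)/5 = 143 and the supply price is (643 + 42)/5 = 137.
Deadweight loss = ½ · (143 - 137) · (57 - 42) = ½ · 6 · 15 = 45.

45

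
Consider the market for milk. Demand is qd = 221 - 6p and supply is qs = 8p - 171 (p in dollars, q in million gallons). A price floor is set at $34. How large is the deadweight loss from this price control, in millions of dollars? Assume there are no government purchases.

189

In a free market, 221 - 6p = 8p - 171 gives the equilibrium p* = 28, q* = 53.
Because the floor (34) lies above the market-clearing price, it is binding.
At p = 34: qd = 221 - 6·34 = 17 and qs = 8·34 - 171 = 101.
Quantity traded falls to 17. At q = 17 the demand price is (221 - 17)/6 = 34 and the supply price is (171 + 17)/8 = 23.5.
Deadweight loss = ½ · (34 - 23.5) · (53 - 17) = ½ · 10.5 · 36 = 189.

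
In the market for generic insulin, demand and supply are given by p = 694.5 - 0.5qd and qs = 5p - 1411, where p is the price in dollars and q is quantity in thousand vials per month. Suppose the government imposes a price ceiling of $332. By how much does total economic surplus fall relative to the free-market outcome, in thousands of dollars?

40460

Rearranging demand gives qd = 1389 - 2p. Equilibrium: 1389 - 2p = 5p - 1411, so 2800 = 7p and p* = 400, q* = 589.
Since 332 < 400, the ceiling is binding.
At p = 332: qd = 1389 - 2·332 = 725 and qs = 5·332 - 1411 = 249.
Quantity traded falls to 249. At q = 249 the demand price is (1389 - 249)/2 = 570 and the supply price is (1411 + 249)/5 = 332.
Deadweight loss = ½ · (570 - 332) · (589 - 249) = ½ · 238 · 340 = 40460.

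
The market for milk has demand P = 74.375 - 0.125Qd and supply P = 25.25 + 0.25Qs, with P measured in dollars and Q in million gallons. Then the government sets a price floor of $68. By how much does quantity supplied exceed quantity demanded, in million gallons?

120

Rearranging demand gives Qd = 595 - 8P; rearranging supply gives Qs = 4P - 101. Without the control the market clears where 595 - 8P = 4P - 101, i.e. P* = 58 and Q* = 131.
Since 68 > 58, the floor is binding.
At P = 68: Qd = 595 - 8·68 = 51 and Qs = 4·68 - 101 = 171.
Surplus = Qs - Qd = 171 - 51 = 120.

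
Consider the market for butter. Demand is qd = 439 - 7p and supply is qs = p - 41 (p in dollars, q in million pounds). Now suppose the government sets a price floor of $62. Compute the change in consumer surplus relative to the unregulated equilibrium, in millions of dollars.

Equilibrium: 439 - 7p = p - 41, so 480 = 8p and p* = 60, q* = 19.
The floor of 62 is above the equilibrium price 60, so it binds.
At p = 62: qd = 439 - 7·62 = 5 and qs = 62 - 41 = 21.
Consumer surplus without the control is ½ · (439/7 - 60) · 19 = 361/14.
With the floor, consumers buy 5 units at 62, so CS = ½ · (439/7 - 62) · 5 = 25/14.
Change in consumer surplus = 25/14 - 361/14 = -24.

-24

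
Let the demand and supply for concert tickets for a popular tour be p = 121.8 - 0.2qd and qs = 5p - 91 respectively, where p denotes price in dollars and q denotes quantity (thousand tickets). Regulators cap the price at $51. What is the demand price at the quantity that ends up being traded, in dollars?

89

Rearranging demand gives qd = 609 - 5p. Setting quantity demanded equal to quantity supplied, 609 - 5p = 5p - 91, gives p* = 70 and q* = 259.
Because the ceiling (51) lies below the market-clearing price, it is binding.
At p = 51: qd = 609 - 5·51 = 354 and qs = 5·51 - 91 = 164.
Only 164 units reach the market. On the demand curve, the marginal buyer's willingness to pay at q = 164 is (609 - 164)/5 = 89.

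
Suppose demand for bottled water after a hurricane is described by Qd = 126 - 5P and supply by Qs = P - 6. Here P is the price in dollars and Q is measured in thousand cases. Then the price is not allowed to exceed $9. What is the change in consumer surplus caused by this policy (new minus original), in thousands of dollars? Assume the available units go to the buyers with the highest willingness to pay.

In a free market, 126 - 5P = P - 6 gives the equilibrium P* = 22, Q* = 16.
Since 9 < 22, the ceiling is binding.
At P = 9: Qd = 126 - 5·9 = 81 and Qs = 9 - 6 = 3.
Consumer surplus without the control is ½ · (25.2 - 22) · 16 = 25.6.
With the ceiling, 3 units are sold at 9 (assume they go to the highest-value buyers). The demand price at Q = 3 is 24.6, so CS = ½ · [(25.2 - 9) + (24.6 - 9)] · 3 = 47.7.
Change in consumer surplus = 47.7 - 25.6 = 22.1.

22.1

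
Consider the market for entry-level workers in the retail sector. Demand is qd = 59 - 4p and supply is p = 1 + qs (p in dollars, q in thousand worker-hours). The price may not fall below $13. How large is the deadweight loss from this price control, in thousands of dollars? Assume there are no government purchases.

Rearranging supply gives qs = p - 1. Without the control the market clears where 59 - 4p = p - 1, i.e. p* = 12 and q* = 11.
Because the floor (13) lies above the market-clearing price, it is binding.
At p = 13: qd = 59 - 4·13 = 7 and qs = 13 - 1 = 12.
Quantity traded falls to 7. At q = 7 the demand price is (59 - 7)/4 = 13 and the supply price is 1 + 7 = 8.
Deadweight loss = ½ · (13 - 8) · (11 - 7) = ½ · 5 · 4 = 10.

10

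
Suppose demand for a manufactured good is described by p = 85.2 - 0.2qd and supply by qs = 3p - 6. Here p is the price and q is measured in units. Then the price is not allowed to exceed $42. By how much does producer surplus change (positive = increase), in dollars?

-1656

Rearranging demand gives qd = 426 - 5p. In a free market, 426 - 5p = 3p - 6 gives the equilibrium p* = 54, q* = 156.
The ceiling of 42 is below the equilibrium price 54, so it binds.
At p = 42: qd = 426 - 5·42 = 216 and qs = 3·42 - 6 = 120.
Producer surplus without the control is ½ · (54 - 2) · 156 = 4056.
With the ceiling, producers sell 120 units at 42, so PS = ½ · (42 - 2) · 120 = 2400.
Change in producer surplus = 2400 - 4056 = -1656.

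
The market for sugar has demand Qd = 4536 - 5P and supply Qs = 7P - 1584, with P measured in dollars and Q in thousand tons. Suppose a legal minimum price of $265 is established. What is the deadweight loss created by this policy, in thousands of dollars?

In a free market, 4536 - 5P = 7P - 1584 gives the equilibrium P* = 510, Q* = 1986.
The floor of 265 is below the equilibrium price 510, so it is not binding; the market clears at P* = 510, Q* = 1986.
Since the control does not bind, no trades are prevented and deadweight loss is zero.

0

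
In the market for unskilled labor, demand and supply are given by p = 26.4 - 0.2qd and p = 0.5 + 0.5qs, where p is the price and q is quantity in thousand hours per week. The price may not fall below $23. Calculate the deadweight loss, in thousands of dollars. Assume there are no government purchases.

Rearranging demand gives qd = 132 - 5p; rearranging supply gives qs = 2p - 1. Equilibrium: 132 - 5p = 2p - 1, so 133 = 7p and p* = 19, q* = 37.
Since 23 > 19, the floor is binding.
At p = 23: qd = 132 - 5·23 = 17 and qs = 2·23 - 1 = 45.
Quantity traded falls to 17. At q = 17 the demand price is (132 - 17)/5 = 23 and the supply price is (1 + 17)/2 = 9.
Deadweight loss = ½ · (23 - 9) · (37 - 17) = ½ · 14 · 20 = 140.

140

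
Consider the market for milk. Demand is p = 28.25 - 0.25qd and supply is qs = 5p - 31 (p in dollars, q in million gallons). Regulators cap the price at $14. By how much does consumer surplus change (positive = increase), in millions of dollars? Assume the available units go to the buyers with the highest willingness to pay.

65.5

Rearranging demand gives qd = 113 - 4p. Setting quantity demanded equal to quantity supplied, 113 - 4p = 5p - 31, gives p* = 16 and q* = 49.
Since 14 < 16, the ceiling is binding.
At p = 14: qd = 113 - 4·14 = 57 and qs = 5·14 - 31 = 39.
Consumer surplus without the control is ½ · (28.25 - 16) · 49 = 300.125.
With the ceiling, 39 units are sold at 14 (assume they go to the highest-value buyers). The demand price at q = 39 is 18.5, so CS = ½ · [(28.25 - 14) + (18.5 - 14)] · 39 = 365.625.
Change in consumer surplus = 365.625 - 300.125 = 65.5.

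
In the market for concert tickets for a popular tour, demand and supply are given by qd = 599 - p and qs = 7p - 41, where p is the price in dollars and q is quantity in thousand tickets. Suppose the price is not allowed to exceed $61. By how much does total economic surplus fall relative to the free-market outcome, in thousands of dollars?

Without the control the market clears where 599 - p = 7p - 41, i.e. p* = 80 and q* = 519.
Because the ceiling (61) lies below the market-clearing price, it is binding.
At p = 61: qd = 599 - 61 = 538 and qs = 7·61 - 41 = 386.
Quantity traded falls to 386. At q = 386 the demand price is 599 - 386 = 213 and the supply price is (41 + 386)/7 = 61.
Deadweight loss = ½ · (213 - 61) · (519 - 386) = ½ · 152 · 133 = 10108.

10108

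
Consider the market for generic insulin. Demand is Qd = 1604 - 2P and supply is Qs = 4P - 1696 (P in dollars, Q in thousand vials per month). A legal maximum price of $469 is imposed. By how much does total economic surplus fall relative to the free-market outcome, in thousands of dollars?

39366

In a free market, 1604 - 2P = 4P - 1696 gives the equilibrium P* = 550, Q* = 504.
Since 469 < 550, the ceiling is binding.
At P = 469: Qd = 1604 - 2·469 = 666 and Qs = 4·469 - 1696 = 180.
Quantity traded falls to 180. At Q = 180 the demand price is (1604 - 180)/2 = 712 and the supply price is (1696 + 180)/4 = 469.
Deadweight loss = ½ · (712 - 469) · (504 - 180) = ½ · 243 · 324 = 39366.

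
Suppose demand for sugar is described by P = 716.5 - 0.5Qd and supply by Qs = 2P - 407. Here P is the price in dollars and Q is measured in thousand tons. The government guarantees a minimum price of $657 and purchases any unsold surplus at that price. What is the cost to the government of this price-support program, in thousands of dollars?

Rearranging demand gives Qd = 1433 - 2P. Equilibrium: 1433 - 2P = 2P - 407, so 1840 = 4P and P* = 460, Q* = 513.
Since 657 > 460, the floor is binding.
At P = 657: Qd = 1433 - 2·657 = 119 and Qs = 2·657 - 407 = 907.
Surplus = Qs - Qd = 788.
Government expenditure = surplus × support price = 788 × 657 = 517716.

517716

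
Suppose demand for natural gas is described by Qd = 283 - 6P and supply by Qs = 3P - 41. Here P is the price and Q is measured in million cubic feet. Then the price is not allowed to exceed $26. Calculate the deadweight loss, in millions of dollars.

225

In a free market, 283 - 6P = 3P - 41 gives the equilibrium P* = 36, Q* = 67.
Because the ceiling (26) lies below the market-clearing price, it is binding.
At P = 26: Qd = 283 - 6·26 = 127 and Qs = 3·26 - 41 = 37.
Quantity traded falls to 37. At Q = 37 the demand price is (283 - 37)/6 = 41 and the supply price is (41 + 37)/3 = 26.
Deadweight loss = ½ · (41 - 26) · (67 - 37) = ½ · 15 · 30 = 225.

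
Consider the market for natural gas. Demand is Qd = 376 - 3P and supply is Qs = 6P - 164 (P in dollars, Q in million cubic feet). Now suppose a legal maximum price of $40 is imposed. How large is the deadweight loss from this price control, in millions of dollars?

3600

Equilibrium: 376 - 3P = 6P - 164, so 540 = 9P and P* = 60, Q* = 196.
Since 40 < 60, the ceiling is binding.
At P = 40: Qd = 376 - 3·40 = 256 and Qs = 6·40 - 164 = 76.
Quantity traded falls to 76. At Q = 76 the demand price is (376 - 76)/3 = 100 and the supply price is (164 + 76)/6 = 40.
Deadweight loss = ½ · (100 - 40) · (196 - 76) = ½ · 60 · 120 = 3600.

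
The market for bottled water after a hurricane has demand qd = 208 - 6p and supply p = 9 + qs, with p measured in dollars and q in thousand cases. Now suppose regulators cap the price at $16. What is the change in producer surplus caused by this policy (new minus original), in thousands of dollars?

Rearranging supply gives qs = p - 9. Equilibrium: 208 - 6p = p - 9, so 217 = 7p and p* = 31, q* = 22.
Since 16 < 31, the ceiling is binding.
At p = 16: qd = 208 - 6·16 = 112 and qs = 16 - 9 = 7.
Producer surplus without the control is ½ · (31 - 9) · 22 = 242.
With the ceiling, producers sell 7 units at 16, so PS = ½ · (16 - 9) · 7 = 24.5.
Change in producer surplus = 24.5 - 242 = -217.5.

-217.5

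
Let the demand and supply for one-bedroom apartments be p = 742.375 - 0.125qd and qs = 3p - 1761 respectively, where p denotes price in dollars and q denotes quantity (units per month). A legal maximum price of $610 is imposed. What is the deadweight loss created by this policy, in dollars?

16706.25

Rearranging demand gives qd = 5939 - 8p. Equilibrium: 5939 - 8p = 3p - 1761, so 7700 = 11p and p* = 700, q* = 339.
Since 610 < 700, the ceiling is binding.
At p = 610: qd = 5939 - 8·610 = 1059 and qs = 3·610 - 1761 = 69.
Quantity traded falls to 69. At q = 69 the demand price is (5939 - 69)/8 = 733.75 and the supply price is (1761 + 69)/3 = 610.
Deadweight loss = ½ · (733.75 - 610) · (339 - 69) = ½ · 123.75 · 270 = 16706.25.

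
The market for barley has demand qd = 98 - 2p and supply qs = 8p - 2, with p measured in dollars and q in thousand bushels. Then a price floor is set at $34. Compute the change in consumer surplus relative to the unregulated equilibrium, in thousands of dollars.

Equilibrium: 98 - 2p = 8p - 2, so 100 = 10p and p* = 10, q* = 78.
Since 34 > 10, the floor is binding.
At p = 34: qd = 98 - 2·34 = 30 and qs = 8·34 - 2 = 270.
Consumer surplus without the control is ½ · (49 - 10) · 78 = 1521.
With the floor, consumers buy 30 units at 34, so CS = ½ · (49 - 34) · 30 = 225.
Change in consumer surplus = 225 - 1521 = -1296.

-1296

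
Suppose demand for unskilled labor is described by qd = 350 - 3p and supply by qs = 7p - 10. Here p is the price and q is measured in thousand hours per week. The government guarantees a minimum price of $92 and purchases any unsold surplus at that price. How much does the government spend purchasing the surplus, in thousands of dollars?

51520

Setting quantity demanded equal to quantity supplied, 350 - 3p = 7p - 10, gives p* = 36 and q* = 242.
The floor of 92 is above the equilibrium price 36, so it binds.
At p = 92: qd = 350 - 3·92 = 74 and qs = 7·92 - 10 = 634.
Surplus = qs - qd = 560.
Government expenditure = surplus × support price = 560 × 92 = 51520.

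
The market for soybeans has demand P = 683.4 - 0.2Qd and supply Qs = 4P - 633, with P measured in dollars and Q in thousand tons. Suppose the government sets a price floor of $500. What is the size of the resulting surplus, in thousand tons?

450

Rearranging demand gives Qd = 3417 - 5P. Setting quantity demanded equal to quantity supplied, 3417 - 5P = 4P - 633, gives P* = 450 and Q* = 1167.
Since 500 > 450, the floor is binding.
At P = 500: Qd = 3417 - 5·500 = 917 and Qs = 4·500 - 633 = 1367.
Surplus = Qs - Qd = 1367 - 917 = 450.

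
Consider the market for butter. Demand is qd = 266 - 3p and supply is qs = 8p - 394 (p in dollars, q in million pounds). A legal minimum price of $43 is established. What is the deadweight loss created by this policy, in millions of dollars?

Setting quantity demanded equal to quantity supplied, 266 - 3p = 8p - 394, gives p* = 60 and q* = 86.
The floor of 43 is below the equilibrium price 60, so it is not binding; the market clears at p* = 60, q* = 86.
Since the control does not bind, no trades are prevented and deadweight loss is zero.

0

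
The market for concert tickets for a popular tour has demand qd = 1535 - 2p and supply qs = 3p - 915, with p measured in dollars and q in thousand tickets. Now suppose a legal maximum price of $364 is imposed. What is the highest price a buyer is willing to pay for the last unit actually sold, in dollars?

Without the control the market clears where 1535 - 2p = 3p - 915, i.e. p* = 490 and q* = 555.
Since 364 < 490, the ceiling is binding.
At p = 364: qd = 1535 - 2·364 = 807 and qs = 3·364 - 915 = 177.
Only 177 units reach the market. On the demand curve, the marginal buyer's willingness to pay at q = 177 is (1535 - 177)/2 = 679.

679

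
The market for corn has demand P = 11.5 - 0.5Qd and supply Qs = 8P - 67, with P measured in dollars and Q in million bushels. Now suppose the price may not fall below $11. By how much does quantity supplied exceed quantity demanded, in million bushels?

20

Rearranging demand gives Qd = 23 - 2P. Without the control the market clears where 23 - 2P = 8P - 67, i.e. P* = 9 and Q* = 5.
Since 11 > 9, the floor is binding.
At P = 11: Qd = 23 - 2·11 = 1 and Qs = 8·11 - 67 = 21.
Surplus = Qs - Qd = 21 - 1 = 20.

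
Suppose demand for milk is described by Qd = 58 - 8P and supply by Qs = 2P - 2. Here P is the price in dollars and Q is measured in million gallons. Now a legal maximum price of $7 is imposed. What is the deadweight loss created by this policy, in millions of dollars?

Without the control the market clears where 58 - 8P = 2P - 2, i.e. P* = 6 and Q* = 10.
The ceiling of 7 is above the equilibrium price 6, so it is not binding; the market clears at P* = 6, Q* = 10.
Since the control does not bind, no trades are prevented and deadweight loss is zero.

0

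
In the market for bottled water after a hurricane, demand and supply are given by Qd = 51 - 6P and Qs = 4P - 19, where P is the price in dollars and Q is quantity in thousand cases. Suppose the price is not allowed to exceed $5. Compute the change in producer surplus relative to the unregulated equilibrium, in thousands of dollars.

Without the control the market clears where 51 - 6P = 4P - 19, i.e. P* = 7 and Q* = 9.
Because the ceiling (5) lies below the market-clearing price, it is binding.
At P = 5: Qd = 51 - 6·5 = 21 and Qs = 4·5 - 19 = 1.
Producer surplus without the control is ½ · (7 - 4.75) · 9 = 10.125.
With the ceiling, producers sell 1 units at 5, so PS = ½ · (5 - 4.75) · 1 = 0.125.
Change in producer surplus = 0.125 - 10.125 = -10.

-10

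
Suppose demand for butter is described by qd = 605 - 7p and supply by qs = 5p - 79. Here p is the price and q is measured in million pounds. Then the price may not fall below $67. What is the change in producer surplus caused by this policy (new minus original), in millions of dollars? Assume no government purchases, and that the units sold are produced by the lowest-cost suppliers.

870

Setting quantity demanded equal to quantity supplied, 605 - 7p = 5p - 79, gives p* = 57 and q* = 206.
The floor of 67 is above the equilibrium price 57, so it binds.
At p = 67: qd = 605 - 7·67 = 136 and qs = 5·67 - 79 = 256.
Producer surplus without the control is ½ · (57 - 15.8) · 206 = 4243.6.
With the floor, 136 units are sold at 67. The supply price at q = 136 is 43, so PS = ½ · [(67 - 15.8) + (67 - 43)] · 136 = 5113.6.
Change in producer surplus = 5113.6 - 4243.6 = 870.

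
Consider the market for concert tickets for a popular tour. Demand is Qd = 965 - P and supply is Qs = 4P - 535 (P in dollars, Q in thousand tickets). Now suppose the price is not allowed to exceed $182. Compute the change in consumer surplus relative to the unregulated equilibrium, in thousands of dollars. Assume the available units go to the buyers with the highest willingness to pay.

-88618

Equilibrium: 965 - P = 4P - 535, so 1500 = 5P and P* = 300, Q* = 665.
Since 182 < 300, the ceiling is binding.
At P = 182: Qd = 965 - 182 = 783 and Qs = 4·182 - 535 = 193.
Consumer surplus without the control is ½ · (965 - 300) · 665 = 221112.5.
With the ceiling, 193 units are sold at 182 (assume they go to the highest-value buyers). The demand price at Q = 193 is 772, so CS = ½ · [(965 - 182) + (772 - 182)] · 193 = 132494.5.
Change in consumer surplus = 132494.5 - 221112.5 = -88618.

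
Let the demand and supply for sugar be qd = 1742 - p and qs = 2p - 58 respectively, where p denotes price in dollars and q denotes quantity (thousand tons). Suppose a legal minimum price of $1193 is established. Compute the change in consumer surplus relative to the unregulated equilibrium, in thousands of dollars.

-501381.5

Without the control the market clears where 1742 - p = 2p - 58, i.e. p* = 600 and q* = 1142.
The floor of 1193 is above the equilibrium price 600, so it binds.
At p = 1193: qd = 1742 - 1193 = 549 and qs = 2·1193 - 58 = 2328.
Consumer surplus without the control is ½ · (1742 - 600) · 1142 = 652082.
With the floor, consumers buy 549 units at 1193, so CS = ½ · (1742 - 1193) · 549 = 150700.5.
Change in consumer surplus = 150700.5 - 652082 = -501381.5.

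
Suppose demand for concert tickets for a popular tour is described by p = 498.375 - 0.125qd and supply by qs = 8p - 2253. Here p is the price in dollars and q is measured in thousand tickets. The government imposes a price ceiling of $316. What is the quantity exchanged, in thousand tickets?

275

Rearranging demand gives qd = 3987 - 8p. In a free market, 3987 - 8p = 8p - 2253 gives the equilibrium p* = 390, q* = 867.
The ceiling of 316 is below the equilibrium price 390, so it binds.
At p = 316: qd = 3987 - 8·316 = 1459 and qs = 8·316 - 2253 = 275.
The quantity actually transacted is the short side, supply: 275.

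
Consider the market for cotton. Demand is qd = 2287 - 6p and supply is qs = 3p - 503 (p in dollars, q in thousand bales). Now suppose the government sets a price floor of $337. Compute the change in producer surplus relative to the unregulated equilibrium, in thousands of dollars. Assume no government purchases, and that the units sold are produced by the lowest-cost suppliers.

2781

Setting quantity demanded equal to quantity supplied, 2287 - 6p = 3p - 503, gives p* = 310 and q* = 427.
Because the floor (337) lies above the market-clearing price, it is binding.
At p = 337: qd = 2287 - 6·337 = 265 and qs = 3·337 - 503 = 508.
Producer surplus without the control is ½ · (310 - 503/3) · 427 = 182329/6.
With the floor, 265 units are sold at 337. The supply price at q = 265 is 256, so PS = ½ · [(337 - 503/3) + (337 - 256)] · 265 = 199015/6.
Change in producer surplus = 199015/6 - 182329/6 = 2781.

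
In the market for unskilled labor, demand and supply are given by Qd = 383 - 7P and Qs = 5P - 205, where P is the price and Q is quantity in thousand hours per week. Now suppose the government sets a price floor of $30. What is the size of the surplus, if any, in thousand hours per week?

Equilibrium: 383 - 7P = 5P - 205, so 588 = 12P and P* = 49, Q* = 40.
The floor of 30 is below the equilibrium price 49, so it is not binding; the market clears at P* = 49, Q* = 40.
Since the control does not bind, there is no surplus.

0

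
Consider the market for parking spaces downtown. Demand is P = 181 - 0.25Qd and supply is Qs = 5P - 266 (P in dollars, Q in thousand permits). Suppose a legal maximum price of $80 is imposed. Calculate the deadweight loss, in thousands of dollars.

Rearranging demand gives Qd = 724 - 4P. In a free market, 724 - 4P = 5P - 266 gives the equilibrium P* = 110, Q* = 284.
The ceiling of 80 is below the equilibrium price 110, so it binds.
At P = 80: Qd = 724 - 4·80 = 404 and Qs = 5·80 - 266 = 134.
Quantity traded falls to 134. At Q = 134 the demand price is (724 - 134)/4 = 147.5 and the supply price is (266 + 134)/5 = 80.
Deadweight loss = ½ · (147.5 - 80) · (284 - 134) = ½ · 67.5 · 150 = 5062.5.

5062.5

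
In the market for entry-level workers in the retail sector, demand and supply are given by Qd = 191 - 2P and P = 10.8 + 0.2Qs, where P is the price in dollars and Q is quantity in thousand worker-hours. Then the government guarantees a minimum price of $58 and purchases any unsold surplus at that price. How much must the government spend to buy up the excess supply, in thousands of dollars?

9338

Rearranging supply gives Qs = 5P - 54. In a free market, 191 - 2P = 5P - 54 gives the equilibrium P* = 35, Q* = 121.
The floor of 58 is above the equilibrium price 35, so it binds.
At P = 58: Qd = 191 - 2·58 = 75 and Qs = 5·58 - 54 = 236.
Surplus = Qs - Qd = 161.
Government expenditure = surplus × support price = 161 × 58 = 9338.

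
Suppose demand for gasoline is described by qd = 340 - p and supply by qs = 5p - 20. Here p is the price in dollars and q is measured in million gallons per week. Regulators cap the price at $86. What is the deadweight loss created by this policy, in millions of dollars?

Equilibrium: 340 - p = 5p - 20, so 360 = 6p and p* = 60, q* = 280.
The ceiling of 86 is above the equilibrium price 60, so it is not binding; the market clears at p* = 60, q* = 280.
Since the control does not bind, no trades are prevented and deadweight loss is zero.

0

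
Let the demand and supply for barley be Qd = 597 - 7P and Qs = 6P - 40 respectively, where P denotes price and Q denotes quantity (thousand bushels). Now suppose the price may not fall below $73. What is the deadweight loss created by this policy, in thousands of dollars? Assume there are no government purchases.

4368

Without the control the market clears where 597 - 7P = 6P - 40, i.e. P* = 49 and Q* = 254.
The floor of 73 is above the equilibrium price 49, so it binds.
At P = 73: Qd = 597 - 7·73 = 86 and Qs = 6·73 - 40 = 398.
Quantity traded falls to 86. At Q = 86 the demand price is (597 - 86)/7 = 73 and the supply price is (40 + 86)/6 = 21.
Deadweight loss = ½ · (73 - 21) · (254 - 86) = ½ · 52 · 168 = 4368.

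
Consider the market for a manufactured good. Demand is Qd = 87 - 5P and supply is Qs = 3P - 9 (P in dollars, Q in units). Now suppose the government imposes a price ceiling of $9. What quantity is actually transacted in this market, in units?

Without the control the market clears where 87 - 5P = 3P - 9, i.e. P* = 12 and Q* = 27.
Since 9 < 12, the ceiling is binding.
At P = 9: Qd = 87 - 5·9 = 42 and Qs = 3·9 - 9 = 18.
The quantity actually transacted is the short side, supply: 18.

18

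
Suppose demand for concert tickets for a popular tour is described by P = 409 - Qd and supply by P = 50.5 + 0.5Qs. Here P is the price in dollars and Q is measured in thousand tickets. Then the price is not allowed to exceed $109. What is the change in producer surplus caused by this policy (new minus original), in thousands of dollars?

-10858

Rearranging demand gives Qd = 409 - P; rearranging supply gives Qs = 2P - 101. Without the control the market clears where 409 - P = 2P - 101, i.e. P* = 170 and Q* = 239.
Since 109 < 170, the ceiling is binding.
At P = 109: Qd = 409 - 109 = 300 and Qs = 2·109 - 101 = 117.
Producer surplus without the control is ½ · (170 - 50.5) · 239 = 14280.25.
With the ceiling, producers sell 117 units at 109, so PS = ½ · (109 - 50.5) · 117 = 3422.25.
Change in producer surplus = 3422.25 - 14280.25 = -10858.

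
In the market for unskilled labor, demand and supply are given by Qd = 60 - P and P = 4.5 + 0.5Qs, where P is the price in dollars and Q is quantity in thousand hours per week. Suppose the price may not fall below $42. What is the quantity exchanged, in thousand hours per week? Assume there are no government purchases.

Rearranging supply gives Qs = 2P - 9. In a free market, 60 - P = 2P - 9 gives the equilibrium P* = 23, Q* = 37.
Since 42 > 23, the floor is binding.
At P = 42: Qd = 60 - 42 = 18 and Qs = 2·42 - 9 = 75.
The quantity actually transacted is the short side, demand: 18.

18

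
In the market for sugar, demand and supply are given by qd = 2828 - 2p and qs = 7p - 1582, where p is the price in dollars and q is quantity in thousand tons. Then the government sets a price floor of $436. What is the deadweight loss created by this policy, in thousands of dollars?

0

In a free market, 2828 - 2p = 7p - 1582 gives the equilibrium p* = 490, q* = 1848.
Since 436 is below p* = 490, the floor does not bind and the free-market outcome prevails.
Since the control does not bind, no trades are prevented and deadweight loss is zero.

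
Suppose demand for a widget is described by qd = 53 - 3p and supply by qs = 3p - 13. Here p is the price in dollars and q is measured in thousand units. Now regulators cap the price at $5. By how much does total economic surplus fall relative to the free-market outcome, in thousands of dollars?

108

In a free market, 53 - 3p = 3p - 13 gives the equilibrium p* = 11, q* = 20.
Because the ceiling (5) lies below the market-clearing price, it is binding.
At p = 5: qd = 53 - 3·5 = 38 and qs = 3·5 - 13 = 2.
Quantity traded falls to 2. At q = 2 the demand price is (53 - 2)/3 = 17 and the supply price is (13 + 2)/3 = 5.
Deadweight loss = ½ · (17 - 5) · (20 - 2) = ½ · 12 · 18 = 108.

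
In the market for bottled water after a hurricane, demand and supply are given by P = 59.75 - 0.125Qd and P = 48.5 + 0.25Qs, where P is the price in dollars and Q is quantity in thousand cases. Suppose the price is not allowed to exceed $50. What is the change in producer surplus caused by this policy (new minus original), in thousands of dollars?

-108

Rearranging demand gives Qd = 478 - 8P; rearranging supply gives Qs = 4P - 194. Setting quantity demanded equal to quantity supplied, 478 - 8P = 4P - 194, gives P* = 56 and Q* = 30.
Since 50 < 56, the ceiling is binding.
At P = 50: Qd = 478 - 8·50 = 78 and Qs = 4·50 - 194 = 6.
Producer surplus without the control is ½ · (56 - 48.5) · 30 = 112.5.
With the ceiling, producers sell 6 units at 50, so PS = ½ · (50 - 48.5) · 6 = 4.5.
Change in producer surplus = 4.5 - 112.5 = -108.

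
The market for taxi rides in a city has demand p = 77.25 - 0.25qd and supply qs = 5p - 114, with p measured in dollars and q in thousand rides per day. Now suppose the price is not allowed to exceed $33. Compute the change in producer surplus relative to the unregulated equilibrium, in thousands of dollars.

Rearranging demand gives qd = 309 - 4p. Without the control the market clears where 309 - 4p = 5p - 114, i.e. p* = 47 and q* = 121.
Because the ceiling (33) lies below the market-clearing price, it is binding.
At p = 33: qd = 309 - 4·33 = 177 and qs = 5·33 - 114 = 51.
Producer surplus without the control is ½ · (47 - 22.8) · 121 = 1464.1.
With the ceiling, producers sell 51 units at 33, so PS = ½ · (33 - 22.8) · 51 = 260.1.
Change in producer surplus = 260.1 - 1464.1 = -1204.

-1204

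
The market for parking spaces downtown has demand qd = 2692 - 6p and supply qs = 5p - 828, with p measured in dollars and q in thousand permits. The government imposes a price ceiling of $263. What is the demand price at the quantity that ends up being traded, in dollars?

Without the control the market clears where 2692 - 6p = 5p - 828, i.e. p* = 320 and q* = 772.
Since 263 < 320, the ceiling is binding.
At p = 263: qd = 2692 - 6·263 = 1114 and qs = 5·263 - 828 = 487.
Only 487 units reach the market. On the demand curve, the marginal buyer's willingness to pay at q = 487 is (2692 - 487)/6 = 367.5.

367.5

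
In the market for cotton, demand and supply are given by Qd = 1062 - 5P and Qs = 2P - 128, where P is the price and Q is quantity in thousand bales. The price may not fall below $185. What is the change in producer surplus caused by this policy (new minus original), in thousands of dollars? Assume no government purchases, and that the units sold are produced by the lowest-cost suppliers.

648.75

Setting quantity demanded equal to quantity supplied, 1062 - 5P = 2P - 128, gives P* = 170 and Q* = 212.
The floor of 185 is above the equilibrium price 170, so it binds.
At P = 185: Qd = 1062 - 5·185 = 137 and Qs = 2·185 - 128 = 242.
Producer surplus without the control is ½ · (170 - 64) · 212 = 11236.
With the floor, 137 units are sold at 185. The supply price at Q = 137 is 132.5, so PS = ½ · [(185 - 64) + (185 - 132.5)] · 137 = 11884.75.
Change in producer surplus = 11884.75 - 11236 = 648.75.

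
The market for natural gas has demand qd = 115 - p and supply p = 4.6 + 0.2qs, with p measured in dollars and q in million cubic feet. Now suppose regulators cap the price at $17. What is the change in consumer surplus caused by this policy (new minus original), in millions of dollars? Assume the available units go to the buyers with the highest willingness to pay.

Rearranging supply gives qs = 5p - 23. Equilibrium: 115 - p = 5p - 23, so 138 = 6p and p* = 23, q* = 92.
The ceiling of 17 is below the equilibrium price 23, so it binds.
At p = 17: qd = 115 - 17 = 98 and qs = 5·17 - 23 = 62.
Consumer surplus without the control is ½ · (115 - 23) · 92 = 4232.
With the ceiling, 62 units are sold at 17 (assume they go to the highest-value buyers). The demand price at q = 62 is 53, so CS = ½ · [(115 - 17) + (53 - 17)] · 62 = 4154.
Change in consumer surplus = 4154 - 4232 = -78.

-78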